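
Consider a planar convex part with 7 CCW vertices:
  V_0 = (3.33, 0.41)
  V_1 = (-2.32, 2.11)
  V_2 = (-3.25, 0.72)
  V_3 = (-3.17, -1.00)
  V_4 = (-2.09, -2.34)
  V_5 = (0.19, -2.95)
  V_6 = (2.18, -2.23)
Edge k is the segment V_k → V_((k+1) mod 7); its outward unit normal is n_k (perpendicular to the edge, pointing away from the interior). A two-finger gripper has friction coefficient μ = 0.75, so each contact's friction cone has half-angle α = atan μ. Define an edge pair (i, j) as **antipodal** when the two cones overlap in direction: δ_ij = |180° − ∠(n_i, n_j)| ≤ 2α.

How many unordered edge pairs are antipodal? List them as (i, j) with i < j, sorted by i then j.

count = 10; pairs: (0,2), (0,3), (0,4), (0,5), (1,4), (1,5), (1,6), (2,5), (2,6), (3,6)

α = atan 0.75 = 36.87°;  2α = 73.74°
n_0 = (+0.2881, +0.9576)
n_1 = (-0.8311, +0.5561)
n_2 = (-0.9989, -0.0465)
n_3 = (-0.7786, -0.6275)
n_4 = (-0.2585, -0.9660)
n_5 = (+0.3402, -0.9403)
n_6 = (+0.9168, -0.3994)
  (0,1): δ = 107.04°  ·
  (0,2): δ = 70.59°  ✓
  (0,3): δ = 34.39°  ✓
  (0,4): δ = 1.77°  ✓
  (0,5): δ = 36.64°  ✓
  (0,6): δ = 83.21°  ·
  (1,2): δ = 143.55°  ·
  (1,3): δ = 107.35°  ·
  (1,4): δ = 71.19°  ✓
  (1,5): δ = 36.32°  ✓
  (1,6): δ = 10.25°  ✓
  (2,3): δ = 143.80°  ·
  (2,4): δ = 107.64°  ·
  (2,5): δ = 72.77°  ✓
  (2,6): δ = 26.20°  ✓
  (3,4): δ = 143.85°  ·
  (3,5): δ = 108.98°  ·
  (3,6): δ = 62.41°  ✓
  (4,5): δ = 145.13°  ·
  (4,6): δ = 98.56°  ·
  (5,6): δ = 133.43°  ·
antipodal pairs: 10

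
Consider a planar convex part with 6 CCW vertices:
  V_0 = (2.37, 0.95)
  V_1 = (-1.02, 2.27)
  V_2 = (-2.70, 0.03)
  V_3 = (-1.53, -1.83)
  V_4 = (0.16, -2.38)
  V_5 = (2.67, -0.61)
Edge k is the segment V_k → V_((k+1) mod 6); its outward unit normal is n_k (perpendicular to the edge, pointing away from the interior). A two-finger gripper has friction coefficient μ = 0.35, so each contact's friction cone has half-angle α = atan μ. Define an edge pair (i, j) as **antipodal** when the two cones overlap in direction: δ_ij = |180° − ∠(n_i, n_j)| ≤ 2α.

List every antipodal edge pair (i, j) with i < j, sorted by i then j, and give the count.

α = atan 0.35 = 19.29°;  2α = 38.58°
n_0 = (+0.3628, +0.9318)
n_1 = (-0.8000, +0.6000)
n_2 = (-0.8465, -0.5325)
n_3 = (-0.3095, -0.9509)
n_4 = (+0.5763, -0.8172)
n_5 = (+0.9820, +0.1888)
  (0,1): δ = 105.59°  ·
  (0,2): δ = 36.55°  ✓
  (0,3): δ = 3.25°  ✓
  (0,4): δ = 56.47°  ·
  (0,5): δ = 122.16°  ·
  (1,2): δ = 110.96°  ·
  (1,3): δ = 71.16°  ·
  (1,4): δ = 17.94°  ✓
  (1,5): δ = 47.76°  ·
  (2,3): δ = 140.20°  ·
  (2,4): δ = 86.98°  ·
  (2,5): δ = 21.29°  ✓
  (3,4): δ = 126.78°  ·
  (3,5): δ = 61.09°  ·
  (4,5): δ = 114.31°  ·
antipodal pairs: 4

count = 4; pairs: (0,2), (0,3), (1,4), (2,5)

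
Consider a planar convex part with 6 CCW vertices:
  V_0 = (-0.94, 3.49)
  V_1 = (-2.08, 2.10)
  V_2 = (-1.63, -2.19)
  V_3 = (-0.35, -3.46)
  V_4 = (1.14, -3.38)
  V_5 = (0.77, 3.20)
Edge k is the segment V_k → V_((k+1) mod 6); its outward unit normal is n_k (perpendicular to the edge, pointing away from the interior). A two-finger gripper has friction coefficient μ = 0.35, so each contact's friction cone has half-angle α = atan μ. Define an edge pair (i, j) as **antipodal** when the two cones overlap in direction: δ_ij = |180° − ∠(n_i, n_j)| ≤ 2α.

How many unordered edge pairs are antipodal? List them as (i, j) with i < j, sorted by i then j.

α = atan 0.35 = 19.29°;  2α = 38.58°
n_0 = (-0.7732, +0.6341)
n_1 = (-0.9945, -0.1043)
n_2 = (-0.7043, -0.7099)
n_3 = (+0.0536, -0.9986)
n_4 = (+0.9984, +0.0561)
n_5 = (+0.1672, +0.9859)
  (0,1): δ = 134.66°  ·
  (0,2): δ = 95.42°  ·
  (0,3): δ = 47.57°  ·
  (0,4): δ = 42.58°  ·
  (0,5): δ = 119.73°  ·
  (1,2): δ = 140.76°  ·
  (1,3): δ = 92.91°  ·
  (1,4): δ = 2.77°  ✓
  (1,5): δ = 74.39°  ·
  (2,3): δ = 132.15°  ·
  (2,4): δ = 42.01°  ·
  (2,5): δ = 35.15°  ✓
  (3,4): δ = 89.85°  ·
  (3,5): δ = 12.70°  ✓
  (4,5): δ = 102.84°  ·
antipodal pairs: 3

count = 3; pairs: (1,4), (2,5), (3,5)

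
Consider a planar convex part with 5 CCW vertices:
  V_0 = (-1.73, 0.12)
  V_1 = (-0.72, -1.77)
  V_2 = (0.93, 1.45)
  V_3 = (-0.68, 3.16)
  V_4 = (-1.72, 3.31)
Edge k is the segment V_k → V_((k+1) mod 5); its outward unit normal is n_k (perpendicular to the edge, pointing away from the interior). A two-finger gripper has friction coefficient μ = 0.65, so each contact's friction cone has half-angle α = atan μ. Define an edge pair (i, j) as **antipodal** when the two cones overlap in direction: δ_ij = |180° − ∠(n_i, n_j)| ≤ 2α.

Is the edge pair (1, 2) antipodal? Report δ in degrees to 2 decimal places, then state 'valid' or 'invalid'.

δ = 109.59°, invalid

α = atan 0.65 = 33.02°;  2α = 66.05°
edge 1: e_1 = (+1.65, +3.22);  n_1 = (+0.8900, -0.4560)
edge 2: e_2 = (-1.61, +1.71);  n_2 = (+0.7281, +0.6855)
∠(n_1, n_2) = 70.41°
δ = |180° − 70.41°| = 109.59°
109.59° > 2α = 66.05°  →  invalid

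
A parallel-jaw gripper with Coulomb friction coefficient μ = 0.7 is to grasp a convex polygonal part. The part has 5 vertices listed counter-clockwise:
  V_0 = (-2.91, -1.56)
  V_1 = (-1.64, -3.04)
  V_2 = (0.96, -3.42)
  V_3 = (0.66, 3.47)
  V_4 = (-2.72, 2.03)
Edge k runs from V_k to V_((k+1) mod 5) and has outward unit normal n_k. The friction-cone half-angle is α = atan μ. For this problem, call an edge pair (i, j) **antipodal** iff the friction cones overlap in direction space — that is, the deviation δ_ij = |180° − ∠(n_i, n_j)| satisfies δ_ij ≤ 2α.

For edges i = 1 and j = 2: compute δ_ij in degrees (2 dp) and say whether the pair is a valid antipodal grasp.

α = atan 0.7 = 34.99°;  2α = 69.98°
edge 1: e_1 = (+2.60, -0.38);  n_1 = (-0.1446, -0.9895)
edge 2: e_2 = (-0.30, +6.89);  n_2 = (+0.9991, +0.0435)
∠(n_1, n_2) = 100.81°
δ = |180° − 100.81°| = 79.19°
79.19° > 2α = 69.98°  →  invalid

δ = 79.19°, invalid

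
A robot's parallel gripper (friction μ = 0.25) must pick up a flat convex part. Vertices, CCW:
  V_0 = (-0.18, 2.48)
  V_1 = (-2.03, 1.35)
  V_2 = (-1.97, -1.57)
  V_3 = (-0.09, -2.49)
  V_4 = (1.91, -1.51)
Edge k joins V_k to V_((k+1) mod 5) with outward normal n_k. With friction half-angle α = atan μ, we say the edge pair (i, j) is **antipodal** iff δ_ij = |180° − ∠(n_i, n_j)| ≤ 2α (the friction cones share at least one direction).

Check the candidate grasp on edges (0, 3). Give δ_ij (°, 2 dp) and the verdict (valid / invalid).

α = atan 0.25 = 14.04°;  2α = 28.07°
edge 0: e_0 = (-1.85, -1.13);  n_0 = (-0.5213, +0.8534)
edge 3: e_3 = (+2.00, +0.98);  n_3 = (+0.4400, -0.8980)
∠(n_0, n_3) = 174.69°
δ = |180° − 174.69°| = 5.31°
5.31° ≤ 2α = 28.07°  →  valid

δ = 5.31°, valid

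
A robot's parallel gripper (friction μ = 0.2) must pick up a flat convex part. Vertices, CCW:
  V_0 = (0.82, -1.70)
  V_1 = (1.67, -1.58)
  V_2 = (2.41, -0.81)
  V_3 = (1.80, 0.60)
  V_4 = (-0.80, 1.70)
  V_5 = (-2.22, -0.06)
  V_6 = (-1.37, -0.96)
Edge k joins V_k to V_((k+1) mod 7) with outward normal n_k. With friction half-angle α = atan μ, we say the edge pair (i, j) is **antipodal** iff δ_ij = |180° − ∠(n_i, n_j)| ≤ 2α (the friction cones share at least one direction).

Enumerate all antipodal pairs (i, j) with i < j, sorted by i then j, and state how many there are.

count = 3; pairs: (1,4), (2,5), (3,6)

α = atan 0.2 = 11.31°;  2α = 22.62°
n_0 = (+0.1398, -0.9902)
n_1 = (+0.7210, -0.6929)
n_2 = (+0.9178, +0.3971)
n_3 = (+0.3896, +0.9210)
n_4 = (-0.7783, +0.6279)
n_5 = (-0.7270, -0.6866)
n_6 = (-0.3201, -0.9474)
  (0,1): δ = 141.90°  ·
  (0,2): δ = 74.64°  ·
  (0,3): δ = 30.97°  ·
  (0,4): δ = 43.07°  ·
  (0,5): δ = 125.33°  ·
  (0,6): δ = 153.29°  ·
  (1,2): δ = 112.74°  ·
  (1,3): δ = 69.07°  ·
  (1,4): δ = 4.96°  ✓
  (1,5): δ = 87.23°  ·
  (1,6): δ = 115.19°  ·
  (2,3): δ = 136.33°  ·
  (2,4): δ = 62.29°  ·
  (2,5): δ = 19.97°  ✓
  (2,6): δ = 47.94°  ·
  (3,4): δ = 105.97°  ·
  (3,5): δ = 23.70°  ·
  (3,6): δ = 4.26°  ✓
  (4,5): δ = 97.74°  ·
  (4,6): δ = 69.77°  ·
  (5,6): δ = 152.03°  ·
antipodal pairs: 3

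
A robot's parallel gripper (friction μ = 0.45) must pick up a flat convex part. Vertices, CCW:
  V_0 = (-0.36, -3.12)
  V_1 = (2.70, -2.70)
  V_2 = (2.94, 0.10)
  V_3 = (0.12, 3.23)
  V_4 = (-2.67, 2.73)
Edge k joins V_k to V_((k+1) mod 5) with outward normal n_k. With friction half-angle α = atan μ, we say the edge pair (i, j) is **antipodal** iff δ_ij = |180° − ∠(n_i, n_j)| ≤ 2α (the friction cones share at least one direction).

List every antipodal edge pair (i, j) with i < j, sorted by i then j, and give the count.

α = atan 0.45 = 24.23°;  2α = 48.46°
n_0 = (+0.1360, -0.9907)
n_1 = (+0.9963, -0.0854)
n_2 = (+0.7429, +0.6694)
n_3 = (-0.1764, +0.9843)
n_4 = (-0.9301, -0.3673)
  (0,1): δ = 102.71°  ·
  (0,2): δ = 55.80°  ·
  (0,3): δ = 2.34°  ✓
  (0,4): δ = 103.73°  ·
  (1,2): δ = 133.08°  ·
  (1,3): δ = 74.94°  ·
  (1,4): δ = 26.45°  ✓
  (2,3): δ = 121.86°  ·
  (2,4): δ = 20.47°  ✓
  (3,4): δ = 78.61°  ·
antipodal pairs: 3

count = 3; pairs: (0,3), (1,4), (2,4)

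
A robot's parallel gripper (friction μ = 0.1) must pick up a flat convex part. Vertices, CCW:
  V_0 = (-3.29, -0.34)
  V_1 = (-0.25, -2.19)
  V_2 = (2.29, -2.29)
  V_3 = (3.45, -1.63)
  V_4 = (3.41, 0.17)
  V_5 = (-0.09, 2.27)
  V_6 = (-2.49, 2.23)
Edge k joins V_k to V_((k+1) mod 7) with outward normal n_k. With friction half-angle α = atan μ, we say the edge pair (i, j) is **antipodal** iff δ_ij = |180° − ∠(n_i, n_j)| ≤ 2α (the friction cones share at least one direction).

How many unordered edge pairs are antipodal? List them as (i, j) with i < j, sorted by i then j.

count = 2; pairs: (0,4), (1,5)

α = atan 0.1 = 5.71°;  2α = 11.42°
n_0 = (-0.5199, -0.8543)
n_1 = (-0.0393, -0.9992)
n_2 = (+0.4945, -0.8692)
n_3 = (+0.9998, +0.0222)
n_4 = (+0.5145, +0.8575)
n_5 = (-0.0167, +0.9999)
n_6 = (-0.9548, +0.2972)
  (0,1): δ = 150.93°  ·
  (0,2): δ = 119.04°  ·
  (0,3): δ = 57.40°  ·
  (0,4): δ = 0.36°  ✓
  (0,5): δ = 32.28°  ·
  (0,6): δ = 104.03°  ·
  (1,2): δ = 148.11°  ·
  (1,3): δ = 86.47°  ·
  (1,4): δ = 28.71°  ·
  (1,5): δ = 3.21°  ✓
  (1,6): δ = 74.96°  ·
  (2,3): δ = 118.37°  ·
  (2,4): δ = 60.60°  ·
  (2,5): δ = 28.68°  ·
  (2,6): δ = 43.07°  ·
  (3,4): δ = 122.24°  ·
  (3,5): δ = 90.32°  ·
  (3,6): δ = 18.56°  ·
  (4,5): δ = 148.08°  ·
  (4,6): δ = 76.33°  ·
  (5,6): δ = 108.25°  ·
antipodal pairs: 2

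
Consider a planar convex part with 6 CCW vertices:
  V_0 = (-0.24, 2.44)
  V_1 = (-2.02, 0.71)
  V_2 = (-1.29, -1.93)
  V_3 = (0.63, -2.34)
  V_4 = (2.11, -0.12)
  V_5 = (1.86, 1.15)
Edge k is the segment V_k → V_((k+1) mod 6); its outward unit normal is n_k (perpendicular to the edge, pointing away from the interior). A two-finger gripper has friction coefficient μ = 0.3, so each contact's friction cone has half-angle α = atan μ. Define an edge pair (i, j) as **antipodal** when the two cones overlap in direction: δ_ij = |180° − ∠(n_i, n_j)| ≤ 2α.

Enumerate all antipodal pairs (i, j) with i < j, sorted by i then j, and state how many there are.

α = atan 0.3 = 16.70°;  2α = 33.40°
n_0 = (-0.6970, +0.7171)
n_1 = (-0.9638, -0.2665)
n_2 = (-0.2088, -0.9780)
n_3 = (+0.8321, -0.5547)
n_4 = (+0.9812, +0.1931)
n_5 = (+0.5234, +0.8521)
  (0,1): δ = 118.73°  ·
  (0,2): δ = 56.24°  ·
  (0,3): δ = 12.13°  ✓
  (0,4): δ = 56.95°  ·
  (0,5): δ = 104.25°  ·
  (1,2): δ = 117.51°  ·
  (1,3): δ = 49.15°  ·
  (1,4): δ = 4.32°  ✓
  (1,5): δ = 42.98°  ·
  (2,3): δ = 111.64°  ·
  (2,4): δ = 66.81°  ·
  (2,5): δ = 19.51°  ✓
  (3,4): δ = 135.17°  ·
  (3,5): δ = 87.87°  ·
  (4,5): δ = 132.70°  ·
antipodal pairs: 3

count = 3; pairs: (0,3), (1,4), (2,5)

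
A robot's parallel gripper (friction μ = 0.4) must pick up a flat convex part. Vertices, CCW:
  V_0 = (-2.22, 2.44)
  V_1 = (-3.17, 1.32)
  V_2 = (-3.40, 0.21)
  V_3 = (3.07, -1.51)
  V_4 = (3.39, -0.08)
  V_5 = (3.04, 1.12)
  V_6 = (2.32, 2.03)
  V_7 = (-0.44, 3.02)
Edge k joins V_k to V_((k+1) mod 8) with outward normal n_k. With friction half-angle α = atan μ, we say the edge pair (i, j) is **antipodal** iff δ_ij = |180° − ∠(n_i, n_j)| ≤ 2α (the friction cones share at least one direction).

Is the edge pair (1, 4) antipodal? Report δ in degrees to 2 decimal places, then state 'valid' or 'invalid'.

δ = 27.97°, valid

α = atan 0.4 = 21.80°;  2α = 43.60°
edge 1: e_1 = (-0.23, -1.11);  n_1 = (-0.9792, +0.2029)
edge 4: e_4 = (-0.35, +1.20);  n_4 = (+0.9600, +0.2800)
∠(n_1, n_4) = 152.03°
δ = |180° − 152.03°| = 27.97°
27.97° ≤ 2α = 43.60°  →  valid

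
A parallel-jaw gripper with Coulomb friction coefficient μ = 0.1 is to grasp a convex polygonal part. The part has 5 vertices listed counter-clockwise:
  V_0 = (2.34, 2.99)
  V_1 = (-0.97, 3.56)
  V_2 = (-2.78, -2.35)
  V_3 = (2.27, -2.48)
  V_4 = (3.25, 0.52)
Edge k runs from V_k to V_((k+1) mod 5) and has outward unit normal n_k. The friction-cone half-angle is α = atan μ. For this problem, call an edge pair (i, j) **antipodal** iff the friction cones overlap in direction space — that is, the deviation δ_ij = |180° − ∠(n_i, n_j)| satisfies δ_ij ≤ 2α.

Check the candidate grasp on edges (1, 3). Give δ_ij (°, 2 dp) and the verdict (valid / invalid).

δ = 1.06°, valid

α = atan 0.1 = 5.71°;  2α = 11.42°
edge 1: e_1 = (-1.81, -5.91);  n_1 = (-0.9562, +0.2928)
edge 3: e_3 = (+0.98, +3.00);  n_3 = (+0.9506, -0.3105)
∠(n_1, n_3) = 178.94°
δ = |180° − 178.94°| = 1.06°
1.06° ≤ 2α = 11.42°  →  valid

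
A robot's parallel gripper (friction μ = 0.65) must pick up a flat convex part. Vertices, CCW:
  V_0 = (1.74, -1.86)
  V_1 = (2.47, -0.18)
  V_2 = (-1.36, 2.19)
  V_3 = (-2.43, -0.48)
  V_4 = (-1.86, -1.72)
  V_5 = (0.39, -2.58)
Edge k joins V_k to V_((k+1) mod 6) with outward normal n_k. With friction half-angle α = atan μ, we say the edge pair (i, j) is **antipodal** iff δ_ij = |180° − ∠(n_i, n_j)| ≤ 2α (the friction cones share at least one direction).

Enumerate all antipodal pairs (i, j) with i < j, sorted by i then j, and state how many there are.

α = atan 0.65 = 33.02°;  2α = 66.05°
n_0 = (+0.9172, -0.3985)
n_1 = (+0.5262, +0.8504)
n_2 = (-0.9282, +0.3720)
n_3 = (-0.9086, -0.4177)
n_4 = (-0.3570, -0.9341)
n_5 = (+0.4706, -0.8824)
  (0,1): δ = 98.26°  ·
  (0,2): δ = 1.65°  ✓
  (0,3): δ = 48.17°  ✓
  (0,4): δ = 92.57°  ·
  (0,5): δ = 141.56°  ·
  (1,2): δ = 80.09°  ·
  (1,3): δ = 33.56°  ✓
  (1,4): δ = 10.83°  ✓
  (1,5): δ = 59.82°  ✓
  (2,3): δ = 133.47°  ·
  (2,4): δ = 89.08°  ·
  (2,5): δ = 40.09°  ✓
  (3,4): δ = 135.61°  ·
  (3,5): δ = 86.61°  ·
  (4,5): δ = 131.01°  ·
antipodal pairs: 6

count = 6; pairs: (0,2), (0,3), (1,3), (1,4), (1,5), (2,5)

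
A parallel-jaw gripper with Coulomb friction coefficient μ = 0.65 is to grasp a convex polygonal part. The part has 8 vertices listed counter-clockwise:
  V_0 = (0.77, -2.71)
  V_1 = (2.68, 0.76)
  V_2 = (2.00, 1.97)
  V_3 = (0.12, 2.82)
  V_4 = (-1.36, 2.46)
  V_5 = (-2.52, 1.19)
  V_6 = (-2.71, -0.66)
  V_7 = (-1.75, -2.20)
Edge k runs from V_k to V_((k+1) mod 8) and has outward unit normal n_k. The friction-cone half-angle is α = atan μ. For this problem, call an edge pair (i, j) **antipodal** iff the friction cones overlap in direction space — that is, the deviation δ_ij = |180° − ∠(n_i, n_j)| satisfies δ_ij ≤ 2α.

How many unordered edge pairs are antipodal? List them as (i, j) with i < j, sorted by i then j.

count = 11; pairs: (0,3), (0,4), (0,5), (0,6), (1,5), (1,6), (1,7), (2,6), (2,7), (3,7), (4,7)

α = atan 0.65 = 33.02°;  2α = 66.05°
n_0 = (+0.8761, -0.4822)
n_1 = (+0.8718, +0.4899)
n_2 = (+0.4120, +0.9112)
n_3 = (-0.2364, +0.9717)
n_4 = (-0.7384, +0.6744)
n_5 = (-0.9948, +0.1022)
n_6 = (-0.8486, -0.5290)
n_7 = (-0.1984, -0.9801)
  (0,1): δ = 121.83°  ·
  (0,2): δ = 85.50°  ·
  (0,3): δ = 47.50°  ✓
  (0,4): δ = 13.58°  ✓
  (0,5): δ = 22.97°  ✓
  (0,6): δ = 60.77°  ✓
  (0,7): δ = 107.39°  ·
  (1,2): δ = 143.66°  ·
  (1,3): δ = 105.66°  ·
  (1,4): δ = 71.74°  ·
  (1,5): δ = 35.20°  ✓
  (1,6): δ = 2.60°  ✓
  (1,7): δ = 49.22°  ✓
  (2,3): δ = 142.00°  ·
  (2,4): δ = 108.08°  ·
  (2,5): δ = 71.53°  ·
  (2,6): δ = 33.73°  ✓
  (2,7): δ = 12.89°  ✓
  (3,4): δ = 146.08°  ·
  (3,5): δ = 109.54°  ·
  (3,6): δ = 71.73°  ·
  (3,7): δ = 25.11°  ✓
  (4,5): δ = 143.46°  ·
  (4,6): δ = 105.65°  ·
  (4,7): δ = 59.03°  ✓
  (5,6): δ = 142.20°  ·
  (5,7): δ = 95.58°  ·
  (6,7): δ = 133.38°  ·
antipodal pairs: 11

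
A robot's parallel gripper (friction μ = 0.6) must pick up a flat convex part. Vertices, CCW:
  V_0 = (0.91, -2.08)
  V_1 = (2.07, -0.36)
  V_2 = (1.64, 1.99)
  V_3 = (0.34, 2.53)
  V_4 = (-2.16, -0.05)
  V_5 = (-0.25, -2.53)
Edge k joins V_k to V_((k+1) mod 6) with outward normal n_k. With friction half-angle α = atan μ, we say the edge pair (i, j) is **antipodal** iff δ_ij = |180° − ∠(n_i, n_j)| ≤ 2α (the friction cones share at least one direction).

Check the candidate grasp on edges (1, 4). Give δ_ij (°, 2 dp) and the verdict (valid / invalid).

α = atan 0.6 = 30.96°;  2α = 61.93°
edge 1: e_1 = (-0.43, +2.35);  n_1 = (+0.9837, +0.1800)
edge 4: e_4 = (+1.91, -2.48);  n_4 = (-0.7923, -0.6102)
∠(n_1, n_4) = 152.77°
δ = |180° − 152.77°| = 27.23°
27.23° ≤ 2α = 61.93°  →  valid

δ = 27.23°, valid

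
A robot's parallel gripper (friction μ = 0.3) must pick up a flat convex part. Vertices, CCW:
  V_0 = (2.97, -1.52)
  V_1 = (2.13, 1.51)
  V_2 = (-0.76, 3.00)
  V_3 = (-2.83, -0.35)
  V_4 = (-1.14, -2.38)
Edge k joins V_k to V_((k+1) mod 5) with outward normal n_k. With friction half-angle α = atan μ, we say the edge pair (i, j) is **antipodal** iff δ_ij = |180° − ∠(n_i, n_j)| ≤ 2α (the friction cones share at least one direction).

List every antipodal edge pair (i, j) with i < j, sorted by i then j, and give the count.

α = atan 0.3 = 16.70°;  2α = 33.40°
n_0 = (+0.9637, +0.2672)
n_1 = (+0.4583, +0.8888)
n_2 = (-0.8507, +0.5257)
n_3 = (-0.7685, -0.6398)
n_4 = (+0.2048, -0.9788)
  (0,1): δ = 132.77°  ·
  (0,2): δ = 47.21°  ·
  (0,3): δ = 24.28°  ✓
  (0,4): δ = 86.32°  ·
  (1,2): δ = 94.44°  ·
  (1,3): δ = 22.95°  ✓
  (1,4): δ = 39.09°  ·
  (2,3): δ = 108.51°  ·
  (2,4): δ = 46.47°  ·
  (3,4): δ = 117.96°  ·
antipodal pairs: 2

count = 2; pairs: (0,3), (1,3)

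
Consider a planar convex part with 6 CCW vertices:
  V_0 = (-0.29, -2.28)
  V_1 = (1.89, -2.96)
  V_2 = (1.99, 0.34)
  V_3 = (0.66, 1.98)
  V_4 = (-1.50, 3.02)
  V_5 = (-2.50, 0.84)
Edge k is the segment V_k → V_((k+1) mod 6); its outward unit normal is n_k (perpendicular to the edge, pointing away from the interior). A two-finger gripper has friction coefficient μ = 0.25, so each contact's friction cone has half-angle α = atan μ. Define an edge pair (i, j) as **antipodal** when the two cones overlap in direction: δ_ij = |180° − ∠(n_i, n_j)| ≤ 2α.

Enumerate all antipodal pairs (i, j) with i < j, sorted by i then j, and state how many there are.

α = atan 0.25 = 14.04°;  2α = 28.07°
n_0 = (-0.2978, -0.9546)
n_1 = (+0.9995, -0.0303)
n_2 = (+0.7767, +0.6299)
n_3 = (+0.4338, +0.9010)
n_4 = (-0.9089, +0.4169)
n_5 = (-0.8160, -0.5780)
  (0,1): δ = 74.41°  ·
  (0,2): δ = 33.63°  ·
  (0,3): δ = 8.39°  ✓
  (0,4): δ = 82.68°  ·
  (0,5): δ = 142.64°  ·
  (1,2): δ = 139.22°  ·
  (1,3): δ = 113.97°  ·
  (1,4): δ = 22.91°  ✓
  (1,5): δ = 37.05°  ·
  (2,3): δ = 154.75°  ·
  (2,4): δ = 63.68°  ·
  (2,5): δ = 3.73°  ✓
  (3,4): δ = 88.93°  ·
  (3,5): δ = 28.98°  ·
  (4,5): δ = 120.05°  ·
antipodal pairs: 3

count = 3; pairs: (0,3), (1,4), (2,5)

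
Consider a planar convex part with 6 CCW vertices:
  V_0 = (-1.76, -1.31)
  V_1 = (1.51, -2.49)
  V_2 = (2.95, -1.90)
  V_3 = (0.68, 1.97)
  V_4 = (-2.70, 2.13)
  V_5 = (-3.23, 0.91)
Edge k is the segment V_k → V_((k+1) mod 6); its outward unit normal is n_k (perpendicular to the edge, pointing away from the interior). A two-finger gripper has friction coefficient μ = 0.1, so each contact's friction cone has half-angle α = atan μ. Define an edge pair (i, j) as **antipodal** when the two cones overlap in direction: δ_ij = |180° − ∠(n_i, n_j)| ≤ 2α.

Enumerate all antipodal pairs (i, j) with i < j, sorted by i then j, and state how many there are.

count = 1; pairs: (2,5)

α = atan 0.1 = 5.71°;  2α = 11.42°
n_0 = (-0.3394, -0.9406)
n_1 = (+0.3791, -0.9253)
n_2 = (+0.8626, +0.5059)
n_3 = (+0.0473, +0.9989)
n_4 = (-0.9172, +0.3985)
n_5 = (-0.8338, -0.5521)
  (0,1): δ = 137.88°  ·
  (0,2): δ = 39.76°  ·
  (0,3): δ = 17.13°  ·
  (0,4): δ = 86.36°  ·
  (0,5): δ = 143.35°  ·
  (1,2): δ = 81.89°  ·
  (1,3): δ = 24.99°  ·
  (1,4): δ = 44.24°  ·
  (1,5): δ = 101.23°  ·
  (2,3): δ = 123.10°  ·
  (2,4): δ = 53.88°  ·
  (2,5): δ = 3.12°  ✓
  (3,4): δ = 110.77°  ·
  (3,5): δ = 53.78°  ·
  (4,5): δ = 123.01°  ·
antipodal pairs: 1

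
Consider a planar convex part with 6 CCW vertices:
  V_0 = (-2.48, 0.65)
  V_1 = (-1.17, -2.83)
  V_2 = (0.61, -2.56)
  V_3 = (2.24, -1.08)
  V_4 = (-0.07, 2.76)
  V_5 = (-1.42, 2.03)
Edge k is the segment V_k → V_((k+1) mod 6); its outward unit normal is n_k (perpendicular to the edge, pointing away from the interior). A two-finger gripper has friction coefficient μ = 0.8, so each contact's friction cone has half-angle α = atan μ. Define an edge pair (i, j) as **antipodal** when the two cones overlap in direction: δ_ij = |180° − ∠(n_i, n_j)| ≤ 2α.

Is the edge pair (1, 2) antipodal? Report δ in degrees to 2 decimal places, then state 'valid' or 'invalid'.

δ = 146.39°, invalid

α = atan 0.8 = 38.66°;  2α = 77.32°
edge 1: e_1 = (+1.78, +0.27);  n_1 = (+0.1500, -0.9887)
edge 2: e_2 = (+1.63, +1.48);  n_2 = (+0.6722, -0.7404)
∠(n_1, n_2) = 33.61°
δ = |180° − 33.61°| = 146.39°
146.39° > 2α = 77.32°  →  invalid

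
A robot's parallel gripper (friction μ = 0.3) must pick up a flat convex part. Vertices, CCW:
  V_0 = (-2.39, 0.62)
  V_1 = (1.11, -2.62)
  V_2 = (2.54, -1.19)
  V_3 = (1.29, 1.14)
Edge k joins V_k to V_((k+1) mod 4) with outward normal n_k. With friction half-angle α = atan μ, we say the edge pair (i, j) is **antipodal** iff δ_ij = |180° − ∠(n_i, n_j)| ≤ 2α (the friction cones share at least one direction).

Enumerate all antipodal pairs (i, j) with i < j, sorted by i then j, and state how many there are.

α = atan 0.3 = 16.70°;  2α = 33.40°
n_0 = (-0.6793, -0.7338)
n_1 = (+0.7071, -0.7071)
n_2 = (+0.8812, +0.4727)
n_3 = (-0.1399, +0.9902)
  (0,1): δ = 92.21°  ·
  (0,2): δ = 19.00°  ✓
  (0,3): δ = 50.83°  ·
  (1,2): δ = 106.79°  ·
  (1,3): δ = 36.96°  ·
  (2,3): δ = 110.17°  ·
antipodal pairs: 1

count = 1; pairs: (0,2)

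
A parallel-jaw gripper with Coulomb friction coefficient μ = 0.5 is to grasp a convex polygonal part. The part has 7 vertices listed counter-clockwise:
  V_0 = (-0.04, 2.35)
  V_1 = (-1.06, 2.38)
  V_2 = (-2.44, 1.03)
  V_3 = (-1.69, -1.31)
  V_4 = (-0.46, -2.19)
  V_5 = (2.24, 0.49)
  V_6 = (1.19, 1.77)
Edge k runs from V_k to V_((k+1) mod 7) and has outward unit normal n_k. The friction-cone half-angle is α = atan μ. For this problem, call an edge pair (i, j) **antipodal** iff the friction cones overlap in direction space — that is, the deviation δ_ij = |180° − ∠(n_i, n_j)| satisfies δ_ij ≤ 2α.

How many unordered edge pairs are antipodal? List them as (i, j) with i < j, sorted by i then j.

count = 7; pairs: (0,3), (0,4), (1,4), (2,5), (2,6), (3,5), (3,6)

α = atan 0.5 = 26.57°;  2α = 53.13°
n_0 = (+0.0294, +0.9996)
n_1 = (-0.6993, +0.7148)
n_2 = (-0.9523, -0.3052)
n_3 = (-0.5819, -0.8133)
n_4 = (+0.7045, -0.7097)
n_5 = (+0.7731, +0.6342)
n_6 = (+0.4265, +0.9045)
  (0,1): δ = 133.94°  ·
  (0,2): δ = 70.54°  ·
  (0,3): δ = 33.90°  ✓
  (0,4): δ = 46.47°  ✓
  (0,5): δ = 131.05°  ·
  (0,6): δ = 156.44°  ·
  (1,2): δ = 116.60°  ·
  (1,3): δ = 79.95°  ·
  (1,4): δ = 0.42°  ✓
  (1,5): δ = 84.99°  ·
  (1,6): δ = 110.38°  ·
  (2,3): δ = 143.35°  ·
  (2,4): δ = 62.98°  ·
  (2,5): δ = 21.59°  ✓
  (2,6): δ = 46.98°  ✓
  (3,4): δ = 99.63°  ·
  (3,5): δ = 15.06°  ✓
  (3,6): δ = 10.34°  ✓
  (4,5): δ = 95.42°  ·
  (4,6): δ = 70.03°  ·
  (5,6): δ = 154.61°  ·
antipodal pairs: 7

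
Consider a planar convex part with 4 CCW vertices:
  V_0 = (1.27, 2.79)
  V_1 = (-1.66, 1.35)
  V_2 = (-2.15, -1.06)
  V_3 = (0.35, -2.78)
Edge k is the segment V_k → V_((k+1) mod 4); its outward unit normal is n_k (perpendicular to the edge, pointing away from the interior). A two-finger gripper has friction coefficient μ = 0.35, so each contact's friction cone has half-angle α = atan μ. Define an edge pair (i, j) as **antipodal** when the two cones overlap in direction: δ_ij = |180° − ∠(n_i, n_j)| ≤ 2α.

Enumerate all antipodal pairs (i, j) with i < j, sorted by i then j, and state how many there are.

α = atan 0.35 = 19.29°;  2α = 38.58°
n_0 = (-0.4411, +0.8975)
n_1 = (-0.9800, +0.1992)
n_2 = (-0.5668, -0.8238)
n_3 = (+0.9866, -0.1630)
  (0,1): δ = 127.67°  ·
  (0,2): δ = 60.70°  ·
  (0,3): δ = 54.45°  ·
  (1,2): δ = 113.04°  ·
  (1,3): δ = 2.11°  ✓
  (2,3): δ = 64.85°  ·
antipodal pairs: 1

count = 1; pairs: (1,3)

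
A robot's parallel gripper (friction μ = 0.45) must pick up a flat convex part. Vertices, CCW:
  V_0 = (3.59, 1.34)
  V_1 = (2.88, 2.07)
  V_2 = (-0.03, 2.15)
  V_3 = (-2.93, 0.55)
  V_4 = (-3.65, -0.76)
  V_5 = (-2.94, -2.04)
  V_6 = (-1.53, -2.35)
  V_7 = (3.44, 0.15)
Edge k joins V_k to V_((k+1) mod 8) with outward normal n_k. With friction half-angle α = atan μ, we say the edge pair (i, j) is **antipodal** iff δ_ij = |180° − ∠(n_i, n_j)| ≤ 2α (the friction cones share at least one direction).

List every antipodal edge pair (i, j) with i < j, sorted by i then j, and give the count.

α = atan 0.45 = 24.23°;  2α = 48.46°
n_0 = (+0.7169, +0.6972)
n_1 = (+0.0275, +0.9996)
n_2 = (-0.4831, +0.8756)
n_3 = (-0.8764, +0.4817)
n_4 = (-0.8745, -0.4851)
n_5 = (-0.2147, -0.9767)
n_6 = (+0.4494, -0.8933)
n_7 = (+0.9921, -0.1251)
  (0,1): δ = 135.78°  ·
  (0,2): δ = 105.32°  ·
  (0,3): δ = 73.00°  ·
  (0,4): δ = 15.19°  ✓
  (0,5): δ = 33.40°  ✓
  (0,6): δ = 72.50°  ·
  (0,7): δ = 128.61°  ·
  (1,2): δ = 149.54°  ·
  (1,3): δ = 117.22°  ·
  (1,4): δ = 59.41°  ·
  (1,5): δ = 10.82°  ✓
  (1,6): δ = 28.28°  ✓
  (1,7): δ = 84.39°  ·
  (2,3): δ = 147.68°  ·
  (2,4): δ = 89.87°  ·
  (2,5): δ = 41.29°  ✓
  (2,6): δ = 2.18°  ✓
  (2,7): δ = 53.93°  ·
  (3,4): δ = 122.19°  ·
  (3,5): δ = 73.61°  ·
  (3,6): δ = 34.50°  ✓
  (3,7): δ = 21.61°  ✓
  (4,5): δ = 131.42°  ·
  (4,6): δ = 92.31°  ·
  (4,7): δ = 36.20°  ✓
  (5,6): δ = 140.90°  ·
  (5,7): δ = 84.78°  ·
  (6,7): δ = 123.89°  ·
antipodal pairs: 9

count = 9; pairs: (0,4), (0,5), (1,5), (1,6), (2,5), (2,6), (3,6), (3,7), (4,7)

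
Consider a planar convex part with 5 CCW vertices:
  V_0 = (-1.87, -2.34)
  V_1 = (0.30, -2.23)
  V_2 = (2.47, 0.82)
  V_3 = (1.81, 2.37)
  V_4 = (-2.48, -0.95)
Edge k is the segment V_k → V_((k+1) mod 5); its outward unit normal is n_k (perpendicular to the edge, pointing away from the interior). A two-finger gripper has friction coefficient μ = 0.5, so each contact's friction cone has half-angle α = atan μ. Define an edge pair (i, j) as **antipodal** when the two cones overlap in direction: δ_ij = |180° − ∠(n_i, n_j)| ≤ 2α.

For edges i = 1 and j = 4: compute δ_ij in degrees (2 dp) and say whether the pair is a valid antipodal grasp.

δ = 59.13°, invalid

α = atan 0.5 = 26.57°;  2α = 53.13°
edge 1: e_1 = (+2.17, +3.05);  n_1 = (+0.8148, -0.5797)
edge 4: e_4 = (+0.61, -1.39);  n_4 = (-0.9157, -0.4019)
∠(n_1, n_4) = 120.87°
δ = |180° − 120.87°| = 59.13°
59.13° > 2α = 53.13°  →  invalid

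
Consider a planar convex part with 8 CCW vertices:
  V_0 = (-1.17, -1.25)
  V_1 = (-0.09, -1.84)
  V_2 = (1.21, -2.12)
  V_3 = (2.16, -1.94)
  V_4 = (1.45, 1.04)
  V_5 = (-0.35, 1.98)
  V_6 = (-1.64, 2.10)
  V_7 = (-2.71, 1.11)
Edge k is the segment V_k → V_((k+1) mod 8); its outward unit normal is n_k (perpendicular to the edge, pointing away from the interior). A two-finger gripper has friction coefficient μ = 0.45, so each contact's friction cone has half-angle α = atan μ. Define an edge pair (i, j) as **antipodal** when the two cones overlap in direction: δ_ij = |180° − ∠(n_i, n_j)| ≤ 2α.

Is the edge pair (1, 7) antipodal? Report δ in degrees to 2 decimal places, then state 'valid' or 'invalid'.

δ = 135.28°, invalid

α = atan 0.45 = 24.23°;  2α = 48.46°
edge 1: e_1 = (+1.30, -0.28);  n_1 = (-0.2106, -0.9776)
edge 7: e_7 = (+1.54, -2.36);  n_7 = (-0.8375, -0.5465)
∠(n_1, n_7) = 44.72°
δ = |180° − 44.72°| = 135.28°
135.28° > 2α = 48.46°  →  invalid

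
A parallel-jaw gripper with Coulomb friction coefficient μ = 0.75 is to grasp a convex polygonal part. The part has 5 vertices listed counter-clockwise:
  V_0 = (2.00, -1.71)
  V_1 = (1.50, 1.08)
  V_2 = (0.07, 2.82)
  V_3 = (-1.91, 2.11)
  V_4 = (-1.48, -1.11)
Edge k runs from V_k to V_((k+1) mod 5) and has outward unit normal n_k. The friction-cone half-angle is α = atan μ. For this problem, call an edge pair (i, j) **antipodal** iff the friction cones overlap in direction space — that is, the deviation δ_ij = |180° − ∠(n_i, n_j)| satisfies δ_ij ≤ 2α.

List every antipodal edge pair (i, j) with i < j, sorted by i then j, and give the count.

count = 5; pairs: (0,3), (0,4), (1,3), (1,4), (2,4)

α = atan 0.75 = 36.87°;  2α = 73.74°
n_0 = (+0.9843, +0.1764)
n_1 = (+0.7726, +0.6349)
n_2 = (-0.3375, +0.9413)
n_3 = (-0.9912, -0.1324)
n_4 = (-0.1699, -0.9855)
  (0,1): δ = 150.75°  ·
  (0,2): δ = 80.43°  ·
  (0,3): δ = 2.55°  ✓
  (0,4): δ = 70.06°  ✓
  (1,2): δ = 109.69°  ·
  (1,3): δ = 31.81°  ✓
  (1,4): δ = 40.80°  ✓
  (2,3): δ = 102.12°  ·
  (2,4): δ = 29.51°  ✓
  (3,4): δ = 107.39°  ·
antipodal pairs: 5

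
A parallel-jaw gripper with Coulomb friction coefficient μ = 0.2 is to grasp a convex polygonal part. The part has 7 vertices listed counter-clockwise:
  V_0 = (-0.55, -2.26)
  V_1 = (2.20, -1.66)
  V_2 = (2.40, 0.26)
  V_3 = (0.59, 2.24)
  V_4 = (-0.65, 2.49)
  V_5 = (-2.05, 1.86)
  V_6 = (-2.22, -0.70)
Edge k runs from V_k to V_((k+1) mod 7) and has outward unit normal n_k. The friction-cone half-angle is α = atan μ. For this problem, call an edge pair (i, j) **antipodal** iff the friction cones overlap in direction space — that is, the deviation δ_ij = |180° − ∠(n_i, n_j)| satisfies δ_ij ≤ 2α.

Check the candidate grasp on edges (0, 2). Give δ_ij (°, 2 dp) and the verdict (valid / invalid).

δ = 59.88°, invalid

α = atan 0.2 = 11.31°;  2α = 22.62°
edge 0: e_0 = (+2.75, +0.60);  n_0 = (+0.2132, -0.9770)
edge 2: e_2 = (-1.81, +1.98);  n_2 = (+0.7381, +0.6747)
∠(n_0, n_2) = 120.12°
δ = |180° − 120.12°| = 59.88°
59.88° > 2α = 22.62°  →  invalid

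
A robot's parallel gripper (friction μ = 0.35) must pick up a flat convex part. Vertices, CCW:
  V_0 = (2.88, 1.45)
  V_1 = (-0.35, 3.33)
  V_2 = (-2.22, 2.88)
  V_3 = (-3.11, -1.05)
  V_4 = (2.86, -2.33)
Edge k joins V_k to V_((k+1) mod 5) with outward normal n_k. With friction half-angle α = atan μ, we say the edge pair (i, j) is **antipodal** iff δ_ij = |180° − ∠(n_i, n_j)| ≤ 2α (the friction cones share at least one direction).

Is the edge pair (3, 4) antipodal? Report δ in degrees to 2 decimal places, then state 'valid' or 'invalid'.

α = atan 0.35 = 19.29°;  2α = 38.58°
edge 3: e_3 = (+5.97, -1.28);  n_3 = (-0.2096, -0.9778)
edge 4: e_4 = (+0.02, +3.78);  n_4 = (+1.0000, -0.0053)
∠(n_3, n_4) = 101.80°
δ = |180° − 101.80°| = 78.20°
78.20° > 2α = 38.58°  →  invalid

δ = 78.20°, invalid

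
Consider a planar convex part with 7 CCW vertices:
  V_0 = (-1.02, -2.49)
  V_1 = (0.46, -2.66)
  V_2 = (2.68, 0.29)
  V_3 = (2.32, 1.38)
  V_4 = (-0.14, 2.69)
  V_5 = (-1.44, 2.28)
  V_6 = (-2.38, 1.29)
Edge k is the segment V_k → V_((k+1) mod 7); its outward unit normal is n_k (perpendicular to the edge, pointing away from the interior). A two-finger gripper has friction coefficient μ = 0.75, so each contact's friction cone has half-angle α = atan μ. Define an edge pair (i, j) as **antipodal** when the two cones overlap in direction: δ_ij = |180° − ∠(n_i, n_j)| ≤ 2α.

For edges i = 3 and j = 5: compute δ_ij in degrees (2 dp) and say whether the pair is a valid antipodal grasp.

δ = 105.48°, invalid

α = atan 0.75 = 36.87°;  2α = 73.74°
edge 3: e_3 = (-2.46, +1.31);  n_3 = (+0.4700, +0.8827)
edge 5: e_5 = (-0.94, -0.99);  n_5 = (-0.7252, +0.6886)
∠(n_3, n_5) = 74.52°
δ = |180° − 74.52°| = 105.48°
105.48° > 2α = 73.74°  →  invalid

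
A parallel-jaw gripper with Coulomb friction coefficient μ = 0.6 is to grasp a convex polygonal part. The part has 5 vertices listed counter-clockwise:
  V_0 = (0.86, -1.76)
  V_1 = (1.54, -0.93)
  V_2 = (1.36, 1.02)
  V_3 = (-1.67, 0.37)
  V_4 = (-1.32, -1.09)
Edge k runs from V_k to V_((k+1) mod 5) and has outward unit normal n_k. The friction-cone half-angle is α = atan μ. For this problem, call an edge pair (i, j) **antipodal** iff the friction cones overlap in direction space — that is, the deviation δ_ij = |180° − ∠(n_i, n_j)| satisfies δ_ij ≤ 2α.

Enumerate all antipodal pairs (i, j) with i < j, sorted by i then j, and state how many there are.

α = atan 0.6 = 30.96°;  2α = 61.93°
n_0 = (+0.7735, -0.6337)
n_1 = (+0.9958, +0.0919)
n_2 = (-0.2097, +0.9778)
n_3 = (-0.9724, -0.2331)
n_4 = (-0.2938, -0.9559)
  (0,1): δ = 135.40°  ·
  (0,2): δ = 38.57°  ✓
  (0,3): δ = 52.81°  ✓
  (0,4): δ = 112.24°  ·
  (1,2): δ = 83.17°  ·
  (1,3): δ = 8.21°  ✓
  (1,4): δ = 67.64°  ·
  (2,3): δ = 88.63°  ·
  (2,4): δ = 29.19°  ✓
  (3,4): δ = 120.57°  ·
antipodal pairs: 4

count = 4; pairs: (0,2), (0,3), (1,3), (2,4)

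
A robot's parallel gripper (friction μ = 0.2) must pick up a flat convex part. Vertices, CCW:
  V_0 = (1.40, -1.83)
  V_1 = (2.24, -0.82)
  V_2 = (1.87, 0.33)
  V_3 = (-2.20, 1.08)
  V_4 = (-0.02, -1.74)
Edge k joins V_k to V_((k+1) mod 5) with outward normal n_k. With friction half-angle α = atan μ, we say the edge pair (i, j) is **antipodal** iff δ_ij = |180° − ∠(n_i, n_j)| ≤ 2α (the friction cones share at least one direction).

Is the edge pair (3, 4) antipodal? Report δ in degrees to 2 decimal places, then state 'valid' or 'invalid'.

α = atan 0.2 = 11.31°;  2α = 22.62°
edge 3: e_3 = (+2.18, -2.82);  n_3 = (-0.7912, -0.6116)
edge 4: e_4 = (+1.42, -0.09);  n_4 = (-0.0633, -0.9980)
∠(n_3, n_4) = 48.67°
δ = |180° − 48.67°| = 131.33°
131.33° > 2α = 22.62°  →  invalid

δ = 131.33°, invalid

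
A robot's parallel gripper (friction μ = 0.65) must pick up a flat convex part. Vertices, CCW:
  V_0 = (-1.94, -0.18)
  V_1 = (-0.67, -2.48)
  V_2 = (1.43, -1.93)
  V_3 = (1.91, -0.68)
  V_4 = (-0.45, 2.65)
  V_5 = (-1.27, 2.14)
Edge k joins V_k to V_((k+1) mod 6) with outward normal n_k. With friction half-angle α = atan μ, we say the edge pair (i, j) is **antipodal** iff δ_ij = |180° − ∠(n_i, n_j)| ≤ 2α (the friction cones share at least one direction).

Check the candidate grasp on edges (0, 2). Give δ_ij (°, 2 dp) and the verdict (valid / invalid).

α = atan 0.65 = 33.02°;  2α = 66.05°
edge 0: e_0 = (+1.27, -2.30);  n_0 = (-0.8754, -0.4834)
edge 2: e_2 = (+0.48, +1.25);  n_2 = (+0.9335, -0.3585)
∠(n_0, n_2) = 130.09°
δ = |180° − 130.09°| = 49.91°
49.91° ≤ 2α = 66.05°  →  valid

δ = 49.91°, valid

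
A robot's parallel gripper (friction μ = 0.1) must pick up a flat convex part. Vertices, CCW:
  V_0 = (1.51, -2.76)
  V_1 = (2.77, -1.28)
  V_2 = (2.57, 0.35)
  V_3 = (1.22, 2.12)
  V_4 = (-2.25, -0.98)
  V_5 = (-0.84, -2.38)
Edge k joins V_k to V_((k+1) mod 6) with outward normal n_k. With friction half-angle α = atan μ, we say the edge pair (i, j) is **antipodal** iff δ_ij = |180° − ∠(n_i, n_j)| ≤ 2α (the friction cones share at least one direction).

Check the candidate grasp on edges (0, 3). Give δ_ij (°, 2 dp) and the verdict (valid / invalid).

δ = 7.81°, valid

α = atan 0.1 = 5.71°;  2α = 11.42°
edge 0: e_0 = (+1.26, +1.48);  n_0 = (+0.7614, -0.6482)
edge 3: e_3 = (-3.47, -3.10);  n_3 = (-0.6662, +0.7457)
∠(n_0, n_3) = 172.19°
δ = |180° − 172.19°| = 7.81°
7.81° ≤ 2α = 11.42°  →  valid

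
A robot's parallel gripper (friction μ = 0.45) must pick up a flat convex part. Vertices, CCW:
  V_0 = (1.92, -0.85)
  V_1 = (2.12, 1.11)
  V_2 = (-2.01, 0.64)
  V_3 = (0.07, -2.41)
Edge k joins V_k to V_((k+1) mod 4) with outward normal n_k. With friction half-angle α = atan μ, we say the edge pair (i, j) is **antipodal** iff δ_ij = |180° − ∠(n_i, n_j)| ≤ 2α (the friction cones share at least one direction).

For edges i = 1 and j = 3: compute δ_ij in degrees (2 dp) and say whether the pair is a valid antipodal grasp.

δ = 33.65°, valid

α = atan 0.45 = 24.23°;  2α = 48.46°
edge 1: e_1 = (-4.13, -0.47);  n_1 = (-0.1131, +0.9936)
edge 3: e_3 = (+1.85, +1.56);  n_3 = (+0.6446, -0.7645)
∠(n_1, n_3) = 146.35°
δ = |180° − 146.35°| = 33.65°
33.65° ≤ 2α = 48.46°  →  valid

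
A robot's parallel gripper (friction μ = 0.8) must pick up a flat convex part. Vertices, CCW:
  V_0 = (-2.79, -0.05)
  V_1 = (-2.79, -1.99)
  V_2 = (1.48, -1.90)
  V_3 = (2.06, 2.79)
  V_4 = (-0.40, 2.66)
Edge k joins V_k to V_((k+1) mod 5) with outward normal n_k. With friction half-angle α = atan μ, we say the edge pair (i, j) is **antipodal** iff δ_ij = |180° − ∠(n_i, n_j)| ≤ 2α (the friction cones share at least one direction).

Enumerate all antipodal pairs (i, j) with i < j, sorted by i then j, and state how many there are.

α = atan 0.8 = 38.66°;  2α = 77.32°
n_0 = (-1.0000, -0.0000)
n_1 = (+0.0211, -0.9998)
n_2 = (+0.9924, -0.1227)
n_3 = (-0.0528, +0.9986)
n_4 = (-0.7500, +0.6614)
  (0,1): δ = 88.79°  ·
  (0,2): δ = 7.05°  ✓
  (0,3): δ = 93.03°  ·
  (0,4): δ = 138.59°  ·
  (1,2): δ = 98.26°  ·
  (1,3): δ = 1.82°  ✓
  (1,4): δ = 47.38°  ✓
  (2,3): δ = 79.93°  ·
  (2,4): δ = 34.36°  ✓
  (3,4): δ = 134.43°  ·
antipodal pairs: 4

count = 4; pairs: (0,2), (1,3), (1,4), (2,4)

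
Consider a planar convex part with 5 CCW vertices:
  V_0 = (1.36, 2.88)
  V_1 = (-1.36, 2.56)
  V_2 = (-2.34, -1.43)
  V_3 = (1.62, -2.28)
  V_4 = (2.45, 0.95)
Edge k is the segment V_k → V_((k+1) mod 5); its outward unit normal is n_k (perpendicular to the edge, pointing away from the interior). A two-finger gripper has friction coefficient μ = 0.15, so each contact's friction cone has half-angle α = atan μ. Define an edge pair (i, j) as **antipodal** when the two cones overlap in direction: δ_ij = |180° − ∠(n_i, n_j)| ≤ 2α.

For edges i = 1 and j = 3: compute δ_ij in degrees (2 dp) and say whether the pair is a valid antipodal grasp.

α = atan 0.15 = 8.53°;  2α = 17.06°
edge 1: e_1 = (-0.98, -3.99);  n_1 = (-0.9711, +0.2385)
edge 3: e_3 = (+0.83, +3.23);  n_3 = (+0.9685, -0.2489)
∠(n_1, n_3) = 179.39°
δ = |180° − 179.39°| = 0.61°
0.61° ≤ 2α = 17.06°  →  valid

δ = 0.61°, valid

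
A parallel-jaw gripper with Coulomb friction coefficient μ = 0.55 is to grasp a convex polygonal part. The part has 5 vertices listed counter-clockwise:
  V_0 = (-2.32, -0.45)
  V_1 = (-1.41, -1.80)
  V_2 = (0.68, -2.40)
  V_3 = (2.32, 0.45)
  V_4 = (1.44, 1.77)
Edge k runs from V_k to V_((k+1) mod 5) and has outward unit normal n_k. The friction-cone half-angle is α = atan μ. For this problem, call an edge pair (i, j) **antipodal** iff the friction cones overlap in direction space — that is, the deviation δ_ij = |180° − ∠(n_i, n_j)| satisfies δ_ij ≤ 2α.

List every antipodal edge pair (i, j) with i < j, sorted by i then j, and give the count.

count = 4; pairs: (0,3), (1,3), (1,4), (2,4)

α = atan 0.55 = 28.81°;  2α = 57.62°
n_0 = (-0.8292, -0.5589)
n_1 = (-0.2759, -0.9612)
n_2 = (+0.8667, -0.4988)
n_3 = (+0.8321, +0.5547)
n_4 = (-0.5084, +0.8611)
  (0,1): δ = 140.00°  ·
  (0,2): δ = 63.90°  ·
  (0,3): δ = 0.29°  ✓
  (0,4): δ = 86.58°  ·
  (1,2): δ = 103.90°  ·
  (1,3): δ = 40.29°  ✓
  (1,4): δ = 46.58°  ✓
  (2,3): δ = 116.39°  ·
  (2,4): δ = 29.52°  ✓
  (3,4): δ = 93.13°  ·
antipodal pairs: 4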